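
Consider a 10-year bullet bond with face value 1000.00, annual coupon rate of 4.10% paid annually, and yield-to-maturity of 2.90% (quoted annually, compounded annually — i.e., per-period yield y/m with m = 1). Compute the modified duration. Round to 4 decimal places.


Answer: Modified duration = 8.2513

Derivation:
Coupon per period c = face * coupon_rate / m = 41.000000
Periods per year m = 1; per-period yield y/m = 0.029000
Number of cashflows N = 10
Cashflows (t years, CF_t, discount factor 1/(1+y/m)^(m*t), PV):
  t = 1.0000: CF_t = 41.000000, DF = 0.971817, PV = 39.844509
  t = 2.0000: CF_t = 41.000000, DF = 0.944429, PV = 38.721583
  t = 3.0000: CF_t = 41.000000, DF = 0.917812, PV = 37.630304
  t = 4.0000: CF_t = 41.000000, DF = 0.891946, PV = 36.569781
  t = 5.0000: CF_t = 41.000000, DF = 0.866808, PV = 35.539146
  t = 6.0000: CF_t = 41.000000, DF = 0.842379, PV = 34.537556
  t = 7.0000: CF_t = 41.000000, DF = 0.818639, PV = 33.564195
  t = 8.0000: CF_t = 41.000000, DF = 0.795567, PV = 32.618265
  t = 9.0000: CF_t = 41.000000, DF = 0.773146, PV = 31.698994
  t = 10.0000: CF_t = 1041.000000, DF = 0.751357, PV = 782.162485
Price P = sum_t PV_t = 1102.886819
First compute Macaulay numerator sum_t t * PV_t:
  t * PV_t at t = 1.0000: 39.844509
  t * PV_t at t = 2.0000: 77.443167
  t * PV_t at t = 3.0000: 112.890913
  t * PV_t at t = 4.0000: 146.279123
  t * PV_t at t = 5.0000: 177.695728
  t * PV_t at t = 6.0000: 207.225339
  t * PV_t at t = 7.0000: 234.949364
  t * PV_t at t = 8.0000: 260.946121
  t * PV_t at t = 9.0000: 285.290949
  t * PV_t at t = 10.0000: 7821.624848
Macaulay duration D = 9364.190062 / 1102.886819 = 8.490617
Modified duration = D / (1 + y/m) = 8.490617 / (1 + 0.029000) = 8.251329


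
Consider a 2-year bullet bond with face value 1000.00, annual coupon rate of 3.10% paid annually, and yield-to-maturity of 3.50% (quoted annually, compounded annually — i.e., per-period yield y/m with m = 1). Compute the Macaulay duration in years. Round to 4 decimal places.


Answer: Macaulay duration = 1.9698 years

Derivation:
Coupon per period c = face * coupon_rate / m = 31.000000
Periods per year m = 1; per-period yield y/m = 0.035000
Number of cashflows N = 2
Cashflows (t years, CF_t, discount factor 1/(1+y/m)^(m*t), PV):
  t = 1.0000: CF_t = 31.000000, DF = 0.966184, PV = 29.951691
  t = 2.0000: CF_t = 1031.000000, DF = 0.933511, PV = 962.449532
Price P = sum_t PV_t = 992.401223
Macaulay numerator sum_t t * PV_t:
  t * PV_t at t = 1.0000: 29.951691
  t * PV_t at t = 2.0000: 1924.899064
Macaulay duration D = (sum_t t * PV_t) / P = 1954.850755 / 992.401223 = 1.969819


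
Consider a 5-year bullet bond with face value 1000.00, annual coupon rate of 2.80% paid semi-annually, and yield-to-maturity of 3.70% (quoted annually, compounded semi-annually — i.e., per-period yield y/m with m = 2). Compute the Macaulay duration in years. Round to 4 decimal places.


Answer: Macaulay duration = 4.6927 years

Derivation:
Coupon per period c = face * coupon_rate / m = 14.000000
Periods per year m = 2; per-period yield y/m = 0.018500
Number of cashflows N = 10
Cashflows (t years, CF_t, discount factor 1/(1+y/m)^(m*t), PV):
  t = 0.5000: CF_t = 14.000000, DF = 0.981836, PV = 13.745704
  t = 1.0000: CF_t = 14.000000, DF = 0.964002, PV = 13.496028
  t = 1.5000: CF_t = 14.000000, DF = 0.946492, PV = 13.250887
  t = 2.0000: CF_t = 14.000000, DF = 0.929300, PV = 13.010198
  t = 2.5000: CF_t = 14.000000, DF = 0.912420, PV = 12.773881
  t = 3.0000: CF_t = 14.000000, DF = 0.895847, PV = 12.541857
  t = 3.5000: CF_t = 14.000000, DF = 0.879575, PV = 12.314047
  t = 4.0000: CF_t = 14.000000, DF = 0.863598, PV = 12.090375
  t = 4.5000: CF_t = 14.000000, DF = 0.847912, PV = 11.870766
  t = 5.0000: CF_t = 1014.000000, DF = 0.832510, PV = 844.165544
Price P = sum_t PV_t = 959.259286
Macaulay numerator sum_t t * PV_t:
  t * PV_t at t = 0.5000: 6.872852
  t * PV_t at t = 1.0000: 13.496028
  t * PV_t at t = 1.5000: 19.876330
  t * PV_t at t = 2.0000: 26.020396
  t * PV_t at t = 2.5000: 31.934703
  t * PV_t at t = 3.0000: 37.625570
  t * PV_t at t = 3.5000: 43.099164
  t * PV_t at t = 4.0000: 48.361500
  t * PV_t at t = 4.5000: 53.418446
  t * PV_t at t = 5.0000: 4220.827719
Macaulay duration D = (sum_t t * PV_t) / P = 4501.532707 / 959.259286 = 4.692717


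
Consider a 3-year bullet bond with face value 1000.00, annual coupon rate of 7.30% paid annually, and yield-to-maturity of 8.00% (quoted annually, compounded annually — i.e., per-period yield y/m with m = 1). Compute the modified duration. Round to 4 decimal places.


Answer: Modified duration = 2.5913

Derivation:
Coupon per period c = face * coupon_rate / m = 73.000000
Periods per year m = 1; per-period yield y/m = 0.080000
Number of cashflows N = 3
Cashflows (t years, CF_t, discount factor 1/(1+y/m)^(m*t), PV):
  t = 1.0000: CF_t = 73.000000, DF = 0.925926, PV = 67.592593
  t = 2.0000: CF_t = 73.000000, DF = 0.857339, PV = 62.585734
  t = 3.0000: CF_t = 1073.000000, DF = 0.793832, PV = 851.781995
Price P = sum_t PV_t = 981.960321
First compute Macaulay numerator sum_t t * PV_t:
  t * PV_t at t = 1.0000: 67.592593
  t * PV_t at t = 2.0000: 125.171468
  t * PV_t at t = 3.0000: 2555.345984
Macaulay duration D = 2748.110044 / 981.960321 = 2.798596
Modified duration = D / (1 + y/m) = 2.798596 / (1 + 0.080000) = 2.591292


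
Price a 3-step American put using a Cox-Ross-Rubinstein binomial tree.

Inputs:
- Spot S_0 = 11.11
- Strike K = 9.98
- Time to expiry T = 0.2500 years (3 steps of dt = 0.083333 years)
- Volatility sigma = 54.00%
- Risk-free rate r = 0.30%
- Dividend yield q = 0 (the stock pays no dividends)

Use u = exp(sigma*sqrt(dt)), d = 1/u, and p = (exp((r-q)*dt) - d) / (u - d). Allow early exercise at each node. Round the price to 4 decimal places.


Answer: Price = V(0,0) = 0.6608

Derivation:
dt = T/N = 0.083333
u = exp(sigma*sqrt(dt)) = 1.168691; d = 1/u = 0.855658
p = (exp((r-q)*dt) - d) / (u - d) = 0.461906
Discount per step: exp(-r*dt) = 0.999750
Stock lattice S(k, i) with i counting down-moves:
  k=0: S(0,0) = 11.1100
  k=1: S(1,0) = 12.9842; S(1,1) = 9.5064
  k=2: S(2,0) = 15.1745; S(2,1) = 11.1100; S(2,2) = 8.1342
  k=3: S(3,0) = 17.7343; S(3,1) = 12.9842; S(3,2) = 9.5064; S(3,3) = 6.9601
Terminal payoffs V(N, i) = max(K - S_T, 0):
  V(3,0) = 0.000000; V(3,1) = 0.000000; V(3,2) = 0.473640; V(3,3) = 3.019914
Backward induction: V(k, i) = exp(-r*dt) * [p * V(k+1, i) + (1-p) * V(k+1, i+1)]; then take max(V_cont, immediate exercise) for American.
  V(2,0) = exp(-r*dt) * [p*0.000000 + (1-p)*0.000000] = 0.000000; exercise = 0.000000; V(2,0) = max -> 0.000000
  V(2,1) = exp(-r*dt) * [p*0.000000 + (1-p)*0.473640] = 0.254799; exercise = 0.000000; V(2,1) = max -> 0.254799
  V(2,2) = exp(-r*dt) * [p*0.473640 + (1-p)*3.019914] = 1.843313; exercise = 1.845808; V(2,2) = max -> 1.845808
  V(1,0) = exp(-r*dt) * [p*0.000000 + (1-p)*0.254799] = 0.137071; exercise = 0.000000; V(1,0) = max -> 0.137071
  V(1,1) = exp(-r*dt) * [p*0.254799 + (1-p)*1.845808] = 1.110633; exercise = 0.473640; V(1,1) = max -> 1.110633
  V(0,0) = exp(-r*dt) * [p*0.137071 + (1-p)*1.110633] = 0.660774; exercise = 0.000000; V(0,0) = max -> 0.660774


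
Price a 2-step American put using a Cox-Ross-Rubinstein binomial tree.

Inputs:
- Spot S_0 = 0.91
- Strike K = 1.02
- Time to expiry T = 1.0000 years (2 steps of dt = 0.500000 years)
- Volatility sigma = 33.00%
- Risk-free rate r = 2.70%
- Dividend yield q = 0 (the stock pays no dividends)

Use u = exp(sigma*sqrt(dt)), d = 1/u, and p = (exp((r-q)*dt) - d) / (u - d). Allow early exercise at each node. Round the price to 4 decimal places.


Answer: Price = V(0,0) = 0.1830

Derivation:
dt = T/N = 0.500000
u = exp(sigma*sqrt(dt)) = 1.262817; d = 1/u = 0.791880
p = (exp((r-q)*dt) - d) / (u - d) = 0.470788
Discount per step: exp(-r*dt) = 0.986591
Stock lattice S(k, i) with i counting down-moves:
  k=0: S(0,0) = 0.9100
  k=1: S(1,0) = 1.1492; S(1,1) = 0.7206
  k=2: S(2,0) = 1.4512; S(2,1) = 0.9100; S(2,2) = 0.5706
Terminal payoffs V(N, i) = max(K - S_T, 0):
  V(2,0) = 0.000000; V(2,1) = 0.110000; V(2,2) = 0.449363
Backward induction: V(k, i) = exp(-r*dt) * [p * V(k+1, i) + (1-p) * V(k+1, i+1)]; then take max(V_cont, immediate exercise) for American.
  V(1,0) = exp(-r*dt) * [p*0.000000 + (1-p)*0.110000] = 0.057433; exercise = 0.000000; V(1,0) = max -> 0.057433
  V(1,1) = exp(-r*dt) * [p*0.110000 + (1-p)*0.449363] = 0.285712; exercise = 0.299389; V(1,1) = max -> 0.299389
  V(0,0) = exp(-r*dt) * [p*0.057433 + (1-p)*0.299389] = 0.182992; exercise = 0.110000; V(0,0) = max -> 0.182992


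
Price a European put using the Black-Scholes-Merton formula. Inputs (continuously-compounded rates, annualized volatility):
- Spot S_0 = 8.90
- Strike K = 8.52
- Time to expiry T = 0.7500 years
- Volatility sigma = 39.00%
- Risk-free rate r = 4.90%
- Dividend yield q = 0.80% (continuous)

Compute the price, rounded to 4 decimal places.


Answer: Price = 0.8541

Derivation:
d1 = (ln(S/K) + (r - q + 0.5*sigma^2) * T) / (sigma * sqrt(T)) = 0.38911169
d2 = d1 - sigma * sqrt(T) = 0.05136178
exp(-rT) = 0.96391708; exp(-qT) = 0.99401796
P = K * exp(-rT) * N(-d2) - S_0 * exp(-qT) * N(-d1)
N(-d1) = 0.34859676; N(-d2) = 0.47951862
P = 8.5200 * 0.96391708 * 0.47951862 - 8.9000 * 0.99401796 * 0.34859676 = 0.8541


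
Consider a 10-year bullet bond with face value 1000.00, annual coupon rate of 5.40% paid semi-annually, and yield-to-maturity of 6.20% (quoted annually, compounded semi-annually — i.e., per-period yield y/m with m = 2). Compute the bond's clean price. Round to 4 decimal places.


Coupon per period c = face * coupon_rate / m = 27.000000
Periods per year m = 2; per-period yield y/m = 0.031000
Number of cashflows N = 20
Cashflows (t years, CF_t, discount factor 1/(1+y/m)^(m*t), PV):
  t = 0.5000: CF_t = 27.000000, DF = 0.969932, PV = 26.188167
  t = 1.0000: CF_t = 27.000000, DF = 0.940768, PV = 25.400744
  t = 1.5000: CF_t = 27.000000, DF = 0.912481, PV = 24.636997
  t = 2.0000: CF_t = 27.000000, DF = 0.885045, PV = 23.896214
  t = 2.5000: CF_t = 27.000000, DF = 0.858434, PV = 23.177705
  t = 3.0000: CF_t = 27.000000, DF = 0.832622, PV = 22.480801
  t = 3.5000: CF_t = 27.000000, DF = 0.807587, PV = 21.804850
  t = 4.0000: CF_t = 27.000000, DF = 0.783305, PV = 21.149224
  t = 4.5000: CF_t = 27.000000, DF = 0.759752, PV = 20.513312
  t = 5.0000: CF_t = 27.000000, DF = 0.736908, PV = 19.896519
  t = 5.5000: CF_t = 27.000000, DF = 0.714751, PV = 19.298273
  t = 6.0000: CF_t = 27.000000, DF = 0.693260, PV = 18.718015
  t = 6.5000: CF_t = 27.000000, DF = 0.672415, PV = 18.155203
  t = 7.0000: CF_t = 27.000000, DF = 0.652197, PV = 17.609315
  t = 7.5000: CF_t = 27.000000, DF = 0.632587, PV = 17.079839
  t = 8.0000: CF_t = 27.000000, DF = 0.613566, PV = 16.566285
  t = 8.5000: CF_t = 27.000000, DF = 0.595117, PV = 16.068171
  t = 9.0000: CF_t = 27.000000, DF = 0.577224, PV = 15.585035
  t = 9.5000: CF_t = 27.000000, DF = 0.559868, PV = 15.116426
  t = 10.0000: CF_t = 1027.000000, DF = 0.543034, PV = 557.695497
Price P = sum_t PV_t = 941.036592

Answer: Price = 941.0366


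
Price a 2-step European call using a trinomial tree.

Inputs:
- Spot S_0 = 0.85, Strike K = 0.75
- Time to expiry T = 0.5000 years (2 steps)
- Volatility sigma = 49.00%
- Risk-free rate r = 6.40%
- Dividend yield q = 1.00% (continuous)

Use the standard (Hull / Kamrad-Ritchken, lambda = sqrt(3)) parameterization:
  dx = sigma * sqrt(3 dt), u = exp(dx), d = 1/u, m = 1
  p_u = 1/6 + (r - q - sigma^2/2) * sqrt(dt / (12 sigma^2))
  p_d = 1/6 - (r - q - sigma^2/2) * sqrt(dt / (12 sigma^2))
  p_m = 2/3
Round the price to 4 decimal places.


dt = T/N = 0.250000; dx = sigma*sqrt(3*dt) = 0.424352
u = exp(dx) = 1.528600; d = 1/u = 0.654193
p_u = 0.147211, p_m = 0.666667, p_d = 0.186123
Discount per step: exp(-r*dt) = 0.984127
Stock lattice S(k, j) with j the centered position index:
  k=0: S(0,+0) = 0.8500
  k=1: S(1,-1) = 0.5561; S(1,+0) = 0.8500; S(1,+1) = 1.2993
  k=2: S(2,-2) = 0.3638; S(2,-1) = 0.5561; S(2,+0) = 0.8500; S(2,+1) = 1.2993; S(2,+2) = 1.9861
Terminal payoffs V(N, j) = max(S_T - K, 0):
  V(2,-2) = 0.000000; V(2,-1) = 0.000000; V(2,+0) = 0.100000; V(2,+1) = 0.549310; V(2,+2) = 1.236126
Backward induction: V(k, j) = exp(-r*dt) * [p_u * V(k+1, j+1) + p_m * V(k+1, j) + p_d * V(k+1, j-1)]
  V(1,-1) = exp(-r*dt) * [p_u*0.100000 + p_m*0.000000 + p_d*0.000000] = 0.014487
  V(1,+0) = exp(-r*dt) * [p_u*0.549310 + p_m*0.100000 + p_d*0.000000] = 0.145189
  V(1,+1) = exp(-r*dt) * [p_u*1.236126 + p_m*0.549310 + p_d*0.100000] = 0.557793
  V(0,+0) = exp(-r*dt) * [p_u*0.557793 + p_m*0.145189 + p_d*0.014487] = 0.178720

Answer: Price = V(0,0) = 0.1787


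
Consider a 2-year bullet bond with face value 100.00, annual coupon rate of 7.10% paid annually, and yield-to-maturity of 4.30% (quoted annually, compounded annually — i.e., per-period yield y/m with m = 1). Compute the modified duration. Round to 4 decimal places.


Answer: Modified duration = 1.8555

Derivation:
Coupon per period c = face * coupon_rate / m = 7.100000
Periods per year m = 1; per-period yield y/m = 0.043000
Number of cashflows N = 2
Cashflows (t years, CF_t, discount factor 1/(1+y/m)^(m*t), PV):
  t = 1.0000: CF_t = 7.100000, DF = 0.958773, PV = 6.807287
  t = 2.0000: CF_t = 107.100000, DF = 0.919245, PV = 98.451164
Price P = sum_t PV_t = 105.258450
First compute Macaulay numerator sum_t t * PV_t:
  t * PV_t at t = 1.0000: 6.807287
  t * PV_t at t = 2.0000: 196.902327
Macaulay duration D = 203.709614 / 105.258450 = 1.935328
Modified duration = D / (1 + y/m) = 1.935328 / (1 + 0.043000) = 1.855540


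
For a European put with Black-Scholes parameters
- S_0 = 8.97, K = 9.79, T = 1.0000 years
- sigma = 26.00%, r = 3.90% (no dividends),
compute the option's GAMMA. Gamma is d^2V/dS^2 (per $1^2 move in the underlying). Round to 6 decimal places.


Answer: Gamma = 0.170786

Derivation:
d1 = -0.0564453095; d2 = -0.3164453095
phi(d1) = 0.3983072567; exp(-qT) = 1.0000000000; exp(-rT) = 0.9617507091
Gamma = exp(-qT) * phi(d1) / (S * sigma * sqrt(T)) = 1.0000000000 * 0.3983072567 / (8.9700 * 0.2600 * 1.0000000000) = 0.170786


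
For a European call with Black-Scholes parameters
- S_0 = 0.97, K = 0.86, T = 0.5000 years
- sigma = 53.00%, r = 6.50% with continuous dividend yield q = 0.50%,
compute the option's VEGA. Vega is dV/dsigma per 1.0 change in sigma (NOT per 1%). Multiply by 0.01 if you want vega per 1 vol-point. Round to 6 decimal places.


d1 = 0.5886028418; d2 = 0.2138362478
phi(d1) = 0.3354893100; exp(-qT) = 0.9975031224; exp(-rT) = 0.9680224498
Vega = S * exp(-qT) * phi(d1) * sqrt(T) = 0.9700 * 0.9975031224 * 0.3354893100 * 0.7071067812 = 0.229535

Answer: Vega = 0.229535


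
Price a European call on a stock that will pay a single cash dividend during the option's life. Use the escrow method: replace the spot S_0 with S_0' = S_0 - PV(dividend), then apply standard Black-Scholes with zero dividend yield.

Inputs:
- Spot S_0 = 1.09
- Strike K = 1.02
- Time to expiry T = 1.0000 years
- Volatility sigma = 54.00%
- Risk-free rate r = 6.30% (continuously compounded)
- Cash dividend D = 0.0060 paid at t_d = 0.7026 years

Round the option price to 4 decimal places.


PV(D) = D * exp(-r * t_d) = 0.0060 * 0.95670155 = 0.00574021
S_0' = S_0 - PV(D) = 1.0900 - 0.00574021 = 1.08425979
d1 = (ln(S_0'/K) + (r + sigma^2/2)*T) / (sigma*sqrt(T)) = 0.49980538
d2 = d1 - sigma*sqrt(T) = -0.04019462
exp(-rT) = 0.93894347
N(d1) = 0.69139394; N(d2) = 0.48396898
C = S_0' * N(d1) - K * exp(-rT) * N(d2) = 1.08425979 * 0.69139394 - 1.0200 * 0.93894347 * 0.48396898 = 0.2861

Answer: Price = 0.2861


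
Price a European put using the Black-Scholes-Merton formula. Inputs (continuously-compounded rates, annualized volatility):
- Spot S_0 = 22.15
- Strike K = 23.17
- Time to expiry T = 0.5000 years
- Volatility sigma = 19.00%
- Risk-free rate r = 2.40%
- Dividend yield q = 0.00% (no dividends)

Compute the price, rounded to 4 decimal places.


d1 = (ln(S/K) + (r - q + 0.5*sigma^2) * T) / (sigma * sqrt(T)) = -0.17860655
d2 = d1 - sigma * sqrt(T) = -0.31295684
exp(-rT) = 0.98807171; exp(-qT) = 1.00000000
P = K * exp(-rT) * N(-d2) - S_0 * exp(-qT) * N(-d1)
N(-d1) = 0.57087668; N(-d2) = 0.62284327
P = 23.1700 * 0.98807171 * 0.62284327 - 22.1500 * 1.00000000 * 0.57087668 = 1.6142

Answer: Price = 1.6142


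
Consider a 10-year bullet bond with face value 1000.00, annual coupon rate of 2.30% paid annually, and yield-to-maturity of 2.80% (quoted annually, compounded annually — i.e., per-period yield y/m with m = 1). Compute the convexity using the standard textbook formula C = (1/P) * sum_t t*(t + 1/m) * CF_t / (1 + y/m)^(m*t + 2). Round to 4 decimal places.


Answer: Convexity = 90.6216

Derivation:
Coupon per period c = face * coupon_rate / m = 23.000000
Periods per year m = 1; per-period yield y/m = 0.028000
Number of cashflows N = 10
Cashflows (t years, CF_t, discount factor 1/(1+y/m)^(m*t), PV):
  t = 1.0000: CF_t = 23.000000, DF = 0.972763, PV = 22.373541
  t = 2.0000: CF_t = 23.000000, DF = 0.946267, PV = 21.764145
  t = 3.0000: CF_t = 23.000000, DF = 0.920493, PV = 21.171347
  t = 4.0000: CF_t = 23.000000, DF = 0.895422, PV = 20.594696
  t = 5.0000: CF_t = 23.000000, DF = 0.871033, PV = 20.033751
  t = 6.0000: CF_t = 23.000000, DF = 0.847308, PV = 19.488084
  t = 7.0000: CF_t = 23.000000, DF = 0.824230, PV = 18.957280
  t = 8.0000: CF_t = 23.000000, DF = 0.801780, PV = 18.440934
  t = 9.0000: CF_t = 23.000000, DF = 0.779941, PV = 17.938652
  t = 10.0000: CF_t = 1023.000000, DF = 0.758698, PV = 776.147901
Price P = sum_t PV_t = 956.910330
Convexity numerator sum_t t*(t + 1/m) * CF_t / (1+y/m)^(m*t + 2):
  t = 1.0000: term = 42.342694
  t = 2.0000: term = 123.568174
  t = 3.0000: term = 240.405007
  t = 4.0000: term = 389.761685
  t = 5.0000: term = 568.718411
  t = 6.0000: term = 774.519237
  t = 7.0000: term = 1004.564510
  t = 8.0000: term = 1256.403640
  t = 9.0000: term = 1527.728161
  t = 10.0000: term = 80788.760115
Convexity = (1/P) * sum = 86716.771635 / 956.910330 = 90.621628


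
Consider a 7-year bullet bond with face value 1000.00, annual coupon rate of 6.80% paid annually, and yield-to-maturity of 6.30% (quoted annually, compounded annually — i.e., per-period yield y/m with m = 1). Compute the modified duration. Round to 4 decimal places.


Coupon per period c = face * coupon_rate / m = 68.000000
Periods per year m = 1; per-period yield y/m = 0.063000
Number of cashflows N = 7
Cashflows (t years, CF_t, discount factor 1/(1+y/m)^(m*t), PV):
  t = 1.0000: CF_t = 68.000000, DF = 0.940734, PV = 63.969897
  t = 2.0000: CF_t = 68.000000, DF = 0.884980, PV = 60.178642
  t = 3.0000: CF_t = 68.000000, DF = 0.832531, PV = 56.612081
  t = 4.0000: CF_t = 68.000000, DF = 0.783190, PV = 53.256896
  t = 5.0000: CF_t = 68.000000, DF = 0.736773, PV = 50.100561
  t = 6.0000: CF_t = 68.000000, DF = 0.693107, PV = 47.131290
  t = 7.0000: CF_t = 1068.000000, DF = 0.652029, PV = 696.367351
Price P = sum_t PV_t = 1027.616718
First compute Macaulay numerator sum_t t * PV_t:
  t * PV_t at t = 1.0000: 63.969897
  t * PV_t at t = 2.0000: 120.357284
  t * PV_t at t = 3.0000: 169.836243
  t * PV_t at t = 4.0000: 213.027586
  t * PV_t at t = 5.0000: 250.502806
  t * PV_t at t = 6.0000: 282.787739
  t * PV_t at t = 7.0000: 4874.571456
Macaulay duration D = 5975.053010 / 1027.616718 = 5.814476
Modified duration = D / (1 + y/m) = 5.814476 / (1 + 0.063000) = 5.469874

Answer: Modified duration = 5.4699


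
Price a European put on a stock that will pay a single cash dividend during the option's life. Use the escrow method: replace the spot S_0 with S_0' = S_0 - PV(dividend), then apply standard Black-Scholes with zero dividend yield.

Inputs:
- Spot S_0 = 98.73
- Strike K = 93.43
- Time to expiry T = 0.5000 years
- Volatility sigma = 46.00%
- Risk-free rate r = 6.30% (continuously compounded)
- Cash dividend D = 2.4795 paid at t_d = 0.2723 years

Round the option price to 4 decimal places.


Answer: Price = 9.4028

Derivation:
PV(D) = D * exp(-r * t_d) = 2.4795 * 0.98299141 = 2.43732719
S_0' = S_0 - PV(D) = 98.7300 - 2.43732719 = 96.29267281
d1 = (ln(S_0'/K) + (r + sigma^2/2)*T) / (sigma*sqrt(T)) = 0.35226134
d2 = d1 - sigma*sqrt(T) = 0.02699222
exp(-rT) = 0.96899096
N(-d1) = 0.36232114; N(-d2) = 0.48923297
P = K * exp(-rT) * N(-d2) - S_0' * N(-d1) = 93.4300 * 0.96899096 * 0.48923297 - 96.29267281 * 0.36232114 = 9.4028


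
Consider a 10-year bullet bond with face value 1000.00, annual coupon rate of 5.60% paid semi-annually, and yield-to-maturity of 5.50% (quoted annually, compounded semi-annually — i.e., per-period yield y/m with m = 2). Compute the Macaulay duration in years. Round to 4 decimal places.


Answer: Macaulay duration = 7.8002 years

Derivation:
Coupon per period c = face * coupon_rate / m = 28.000000
Periods per year m = 2; per-period yield y/m = 0.027500
Number of cashflows N = 20
Cashflows (t years, CF_t, discount factor 1/(1+y/m)^(m*t), PV):
  t = 0.5000: CF_t = 28.000000, DF = 0.973236, PV = 27.250608
  t = 1.0000: CF_t = 28.000000, DF = 0.947188, PV = 26.521273
  t = 1.5000: CF_t = 28.000000, DF = 0.921838, PV = 25.811458
  t = 2.0000: CF_t = 28.000000, DF = 0.897166, PV = 25.120641
  t = 2.5000: CF_t = 28.000000, DF = 0.873154, PV = 24.448312
  t = 3.0000: CF_t = 28.000000, DF = 0.849785, PV = 23.793978
  t = 3.5000: CF_t = 28.000000, DF = 0.827041, PV = 23.157156
  t = 4.0000: CF_t = 28.000000, DF = 0.804906, PV = 22.537378
  t = 4.5000: CF_t = 28.000000, DF = 0.783364, PV = 21.934188
  t = 5.0000: CF_t = 28.000000, DF = 0.762398, PV = 21.347141
  t = 5.5000: CF_t = 28.000000, DF = 0.741993, PV = 20.775807
  t = 6.0000: CF_t = 28.000000, DF = 0.722134, PV = 20.219763
  t = 6.5000: CF_t = 28.000000, DF = 0.702807, PV = 19.678602
  t = 7.0000: CF_t = 28.000000, DF = 0.683997, PV = 19.151924
  t = 7.5000: CF_t = 28.000000, DF = 0.665691, PV = 18.639342
  t = 8.0000: CF_t = 28.000000, DF = 0.647874, PV = 18.140479
  t = 8.5000: CF_t = 28.000000, DF = 0.630535, PV = 17.654967
  t = 9.0000: CF_t = 28.000000, DF = 0.613659, PV = 17.182450
  t = 9.5000: CF_t = 28.000000, DF = 0.597235, PV = 16.722579
  t = 10.0000: CF_t = 1028.000000, DF = 0.581251, PV = 597.525582
Price P = sum_t PV_t = 1007.613626
Macaulay numerator sum_t t * PV_t:
  t * PV_t at t = 0.5000: 13.625304
  t * PV_t at t = 1.0000: 26.521273
  t * PV_t at t = 1.5000: 38.717187
  t * PV_t at t = 2.0000: 50.241281
  t * PV_t at t = 2.5000: 61.120780
  t * PV_t at t = 3.0000: 71.381933
  t * PV_t at t = 3.5000: 81.050045
  t * PV_t at t = 4.0000: 90.149512
  t * PV_t at t = 4.5000: 98.703845
  t * PV_t at t = 5.0000: 106.735707
  t * PV_t at t = 5.5000: 114.266937
  t * PV_t at t = 6.0000: 121.318579
  t * PV_t at t = 6.5000: 127.910911
  t * PV_t at t = 7.0000: 134.063466
  t * PV_t at t = 7.5000: 139.795064
  t * PV_t at t = 8.0000: 145.123829
  t * PV_t at t = 8.5000: 150.067220
  t * PV_t at t = 9.0000: 154.642047
  t * PV_t at t = 9.5000: 158.864499
  t * PV_t at t = 10.0000: 5975.255822
Macaulay duration D = (sum_t t * PV_t) / P = 7859.555240 / 1007.613626 = 7.800168


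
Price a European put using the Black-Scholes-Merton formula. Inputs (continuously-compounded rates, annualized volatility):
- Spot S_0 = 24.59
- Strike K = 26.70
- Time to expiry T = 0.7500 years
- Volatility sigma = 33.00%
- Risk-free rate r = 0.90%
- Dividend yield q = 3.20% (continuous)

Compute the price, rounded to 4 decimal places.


d1 = (ln(S/K) + (r - q + 0.5*sigma^2) * T) / (sigma * sqrt(T)) = -0.20552343
d2 = d1 - sigma * sqrt(T) = -0.49131181
exp(-rT) = 0.99327273; exp(-qT) = 0.97628571
P = K * exp(-rT) * N(-d2) - S_0 * exp(-qT) * N(-d1)
N(-d1) = 0.58141840; N(-d2) = 0.68839704
P = 26.7000 * 0.99327273 * 0.68839704 - 24.5900 * 0.97628571 * 0.58141840 = 4.2985

Answer: Price = 4.2985


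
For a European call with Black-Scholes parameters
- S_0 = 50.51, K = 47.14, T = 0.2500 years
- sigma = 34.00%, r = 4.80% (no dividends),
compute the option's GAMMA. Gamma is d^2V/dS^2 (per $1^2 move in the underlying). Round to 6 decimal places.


Answer: Gamma = 0.039679

Derivation:
d1 = 0.5617614057; d2 = 0.3917614057
phi(d1) = 0.3407090228; exp(-qT) = 1.0000000000; exp(-rT) = 0.9880717129
Gamma = exp(-qT) * phi(d1) / (S * sigma * sqrt(T)) = 1.0000000000 * 0.3407090228 / (50.5100 * 0.3400 * 0.5000000000) = 0.039679


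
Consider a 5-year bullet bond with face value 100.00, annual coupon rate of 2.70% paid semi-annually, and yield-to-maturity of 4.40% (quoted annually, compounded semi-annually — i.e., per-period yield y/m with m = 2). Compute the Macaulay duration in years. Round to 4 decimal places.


Answer: Macaulay duration = 4.6963 years

Derivation:
Coupon per period c = face * coupon_rate / m = 1.350000
Periods per year m = 2; per-period yield y/m = 0.022000
Number of cashflows N = 10
Cashflows (t years, CF_t, discount factor 1/(1+y/m)^(m*t), PV):
  t = 0.5000: CF_t = 1.350000, DF = 0.978474, PV = 1.320939
  t = 1.0000: CF_t = 1.350000, DF = 0.957411, PV = 1.292504
  t = 1.5000: CF_t = 1.350000, DF = 0.936801, PV = 1.264681
  t = 2.0000: CF_t = 1.350000, DF = 0.916635, PV = 1.237457
  t = 2.5000: CF_t = 1.350000, DF = 0.896903, PV = 1.210819
  t = 3.0000: CF_t = 1.350000, DF = 0.877596, PV = 1.184755
  t = 3.5000: CF_t = 1.350000, DF = 0.858704, PV = 1.159251
  t = 4.0000: CF_t = 1.350000, DF = 0.840220, PV = 1.134297
  t = 4.5000: CF_t = 1.350000, DF = 0.822133, PV = 1.109879
  t = 5.0000: CF_t = 101.350000, DF = 0.804435, PV = 81.529503
Price P = sum_t PV_t = 92.444086
Macaulay numerator sum_t t * PV_t:
  t * PV_t at t = 0.5000: 0.660470
  t * PV_t at t = 1.0000: 1.292504
  t * PV_t at t = 1.5000: 1.897022
  t * PV_t at t = 2.0000: 2.474914
  t * PV_t at t = 2.5000: 3.027048
  t * PV_t at t = 3.0000: 3.554264
  t * PV_t at t = 3.5000: 4.057379
  t * PV_t at t = 4.0000: 4.537186
  t * PV_t at t = 4.5000: 4.994456
  t * PV_t at t = 5.0000: 407.647515
Macaulay duration D = (sum_t t * PV_t) / P = 434.142758 / 92.444086 = 4.696274


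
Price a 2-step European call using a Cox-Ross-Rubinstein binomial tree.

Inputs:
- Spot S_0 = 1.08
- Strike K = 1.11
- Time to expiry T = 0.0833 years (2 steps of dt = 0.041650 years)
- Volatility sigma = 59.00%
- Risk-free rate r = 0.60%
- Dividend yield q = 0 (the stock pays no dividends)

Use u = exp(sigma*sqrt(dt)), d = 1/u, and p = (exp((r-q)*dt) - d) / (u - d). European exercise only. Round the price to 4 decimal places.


dt = T/N = 0.041650
u = exp(sigma*sqrt(dt)) = 1.127958; d = 1/u = 0.886558
p = (exp((r-q)*dt) - d) / (u - d) = 0.470969
Discount per step: exp(-r*dt) = 0.999750
Stock lattice S(k, i) with i counting down-moves:
  k=0: S(0,0) = 1.0800
  k=1: S(1,0) = 1.2182; S(1,1) = 0.9575
  k=2: S(2,0) = 1.3741; S(2,1) = 1.0800; S(2,2) = 0.8489
Terminal payoffs V(N, i) = max(S_T - K, 0):
  V(2,0) = 0.264073; V(2,1) = 0.000000; V(2,2) = 0.000000
Backward induction: V(k, i) = exp(-r*dt) * [p * V(k+1, i) + (1-p) * V(k+1, i+1)].
  V(1,0) = exp(-r*dt) * [p*0.264073 + (1-p)*0.000000] = 0.124339
  V(1,1) = exp(-r*dt) * [p*0.000000 + (1-p)*0.000000] = 0.000000
  V(0,0) = exp(-r*dt) * [p*0.124339 + (1-p)*0.000000] = 0.058545

Answer: Price = V(0,0) = 0.0585


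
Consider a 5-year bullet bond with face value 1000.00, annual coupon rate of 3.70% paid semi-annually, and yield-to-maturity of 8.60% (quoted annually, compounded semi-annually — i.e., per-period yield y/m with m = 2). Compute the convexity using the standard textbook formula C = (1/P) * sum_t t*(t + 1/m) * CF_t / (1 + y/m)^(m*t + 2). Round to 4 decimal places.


Coupon per period c = face * coupon_rate / m = 18.500000
Periods per year m = 2; per-period yield y/m = 0.043000
Number of cashflows N = 10
Cashflows (t years, CF_t, discount factor 1/(1+y/m)^(m*t), PV):
  t = 0.5000: CF_t = 18.500000, DF = 0.958773, PV = 17.737296
  t = 1.0000: CF_t = 18.500000, DF = 0.919245, PV = 17.006037
  t = 1.5000: CF_t = 18.500000, DF = 0.881347, PV = 16.304925
  t = 2.0000: CF_t = 18.500000, DF = 0.845012, PV = 15.632718
  t = 2.5000: CF_t = 18.500000, DF = 0.810174, PV = 14.988224
  t = 3.0000: CF_t = 18.500000, DF = 0.776773, PV = 14.370301
  t = 3.5000: CF_t = 18.500000, DF = 0.744749, PV = 13.777854
  t = 4.0000: CF_t = 18.500000, DF = 0.714045, PV = 13.209831
  t = 4.5000: CF_t = 18.500000, DF = 0.684607, PV = 12.665226
  t = 5.0000: CF_t = 1018.500000, DF = 0.656382, PV = 668.525456
Price P = sum_t PV_t = 804.217869
Convexity numerator sum_t t*(t + 1/m) * CF_t / (1+y/m)^(m*t + 2):
  t = 0.5000: term = 8.152462
  t = 1.0000: term = 23.449077
  t = 1.5000: term = 44.964673
  t = 2.0000: term = 71.851507
  t = 2.5000: term = 103.333903
  t = 3.0000: term = 138.703225
  t = 3.5000: term = 177.313168
  t = 4.0000: term = 218.575333
  t = 4.5000: term = 261.955097
  t = 5.0000: term = 16899.817941
Convexity = (1/P) * sum = 17948.116387 / 804.217869 = 22.317480

Answer: Convexity = 22.3175


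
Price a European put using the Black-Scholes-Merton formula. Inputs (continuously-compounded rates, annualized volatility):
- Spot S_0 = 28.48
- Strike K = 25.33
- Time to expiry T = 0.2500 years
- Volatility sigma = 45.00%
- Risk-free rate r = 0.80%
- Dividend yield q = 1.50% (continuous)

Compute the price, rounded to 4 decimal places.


Answer: Price = 1.1638

Derivation:
d1 = (ln(S/K) + (r - q + 0.5*sigma^2) * T) / (sigma * sqrt(T)) = 0.62566721
d2 = d1 - sigma * sqrt(T) = 0.40066721
exp(-rT) = 0.99800200; exp(-qT) = 0.99625702
P = K * exp(-rT) * N(-d2) - S_0 * exp(-qT) * N(-d1)
N(-d1) = 0.26576662; N(-d2) = 0.34433258
P = 25.3300 * 0.99800200 * 0.34433258 - 28.4800 * 0.99625702 * 0.26576662 = 1.1638


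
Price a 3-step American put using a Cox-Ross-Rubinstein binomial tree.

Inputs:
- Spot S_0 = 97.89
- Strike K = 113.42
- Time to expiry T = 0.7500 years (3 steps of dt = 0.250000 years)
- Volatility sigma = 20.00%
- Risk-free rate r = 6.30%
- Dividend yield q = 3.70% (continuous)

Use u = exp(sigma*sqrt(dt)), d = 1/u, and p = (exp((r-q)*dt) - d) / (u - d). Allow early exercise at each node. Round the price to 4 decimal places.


Answer: Price = V(0,0) = 16.4381

Derivation:
dt = T/N = 0.250000
u = exp(sigma*sqrt(dt)) = 1.105171; d = 1/u = 0.904837
p = (exp((r-q)*dt) - d) / (u - d) = 0.507572
Discount per step: exp(-r*dt) = 0.984373
Stock lattice S(k, i) with i counting down-moves:
  k=0: S(0,0) = 97.8900
  k=1: S(1,0) = 108.1852; S(1,1) = 88.5745
  k=2: S(2,0) = 119.5631; S(2,1) = 97.8900; S(2,2) = 80.1456
  k=3: S(3,0) = 132.1377; S(3,1) = 108.1852; S(3,2) = 88.5745; S(3,3) = 72.5187
Terminal payoffs V(N, i) = max(K - S_T, 0):
  V(3,0) = 0.000000; V(3,1) = 5.234819; V(3,2) = 24.845465; V(3,3) = 40.901304
Backward induction: V(k, i) = exp(-r*dt) * [p * V(k+1, i) + (1-p) * V(k+1, i+1)]; then take max(V_cont, immediate exercise) for American.
  V(2,0) = exp(-r*dt) * [p*0.000000 + (1-p)*5.234819] = 2.537488; exercise = 0.000000; V(2,0) = max -> 2.537488
  V(2,1) = exp(-r*dt) * [p*5.234819 + (1-p)*24.845465] = 14.658937; exercise = 15.530000; V(2,1) = max -> 15.530000
  V(2,2) = exp(-r*dt) * [p*24.845465 + (1-p)*40.901304] = 32.240004; exercise = 33.274447; V(2,2) = max -> 33.274447
  V(1,0) = exp(-r*dt) * [p*2.537488 + (1-p)*15.530000] = 8.795730; exercise = 5.234819; V(1,0) = max -> 8.795730
  V(1,1) = exp(-r*dt) * [p*15.530000 + (1-p)*33.274447] = 23.888631; exercise = 24.845465; V(1,1) = max -> 24.845465
  V(0,0) = exp(-r*dt) * [p*8.795730 + (1-p)*24.845465] = 16.438113; exercise = 15.530000; V(0,0) = max -> 16.438113


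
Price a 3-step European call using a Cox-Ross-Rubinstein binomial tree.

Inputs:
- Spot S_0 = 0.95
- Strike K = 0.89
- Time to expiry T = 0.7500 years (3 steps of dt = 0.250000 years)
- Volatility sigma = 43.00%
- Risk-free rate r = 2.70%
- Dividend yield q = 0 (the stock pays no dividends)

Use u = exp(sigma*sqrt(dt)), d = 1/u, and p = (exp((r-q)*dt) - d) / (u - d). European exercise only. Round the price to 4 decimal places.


dt = T/N = 0.250000
u = exp(sigma*sqrt(dt)) = 1.239862; d = 1/u = 0.806541
p = (exp((r-q)*dt) - d) / (u - d) = 0.462086
Discount per step: exp(-r*dt) = 0.993273
Stock lattice S(k, i) with i counting down-moves:
  k=0: S(0,0) = 0.9500
  k=1: S(1,0) = 1.1779; S(1,1) = 0.7662
  k=2: S(2,0) = 1.4604; S(2,1) = 0.9500; S(2,2) = 0.6180
  k=3: S(3,0) = 1.8107; S(3,1) = 1.1779; S(3,2) = 0.7662; S(3,3) = 0.4984
Terminal payoffs V(N, i) = max(S_T - K, 0):
  V(3,0) = 0.920688; V(3,1) = 0.287869; V(3,2) = 0.000000; V(3,3) = 0.000000
Backward induction: V(k, i) = exp(-r*dt) * [p * V(k+1, i) + (1-p) * V(k+1, i+1)].
  V(2,0) = exp(-r*dt) * [p*0.920688 + (1-p)*0.287869] = 0.576382
  V(2,1) = exp(-r*dt) * [p*0.287869 + (1-p)*0.000000] = 0.132125
  V(2,2) = exp(-r*dt) * [p*0.000000 + (1-p)*0.000000] = 0.000000
  V(1,0) = exp(-r*dt) * [p*0.576382 + (1-p)*0.132125] = 0.335140
  V(1,1) = exp(-r*dt) * [p*0.132125 + (1-p)*0.000000] = 0.060643
  V(0,0) = exp(-r*dt) * [p*0.335140 + (1-p)*0.060643] = 0.186223

Answer: Price = V(0,0) = 0.1862


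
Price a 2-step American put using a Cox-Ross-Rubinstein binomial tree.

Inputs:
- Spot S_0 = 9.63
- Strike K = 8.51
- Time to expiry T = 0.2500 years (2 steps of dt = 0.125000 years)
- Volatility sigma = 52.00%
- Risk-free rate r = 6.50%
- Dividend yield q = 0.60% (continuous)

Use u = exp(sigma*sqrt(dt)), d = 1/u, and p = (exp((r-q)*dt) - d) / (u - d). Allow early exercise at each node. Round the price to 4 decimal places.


dt = T/N = 0.125000
u = exp(sigma*sqrt(dt)) = 1.201833; d = 1/u = 0.832062
p = (exp((r-q)*dt) - d) / (u - d) = 0.474186
Discount per step: exp(-r*dt) = 0.991908
Stock lattice S(k, i) with i counting down-moves:
  k=0: S(0,0) = 9.6300
  k=1: S(1,0) = 11.5737; S(1,1) = 8.0128
  k=2: S(2,0) = 13.9096; S(2,1) = 9.6300; S(2,2) = 6.6671
Terminal payoffs V(N, i) = max(K - S_T, 0):
  V(2,0) = 0.000000; V(2,1) = 0.000000; V(2,2) = 1.842882
Backward induction: V(k, i) = exp(-r*dt) * [p * V(k+1, i) + (1-p) * V(k+1, i+1)]; then take max(V_cont, immediate exercise) for American.
  V(1,0) = exp(-r*dt) * [p*0.000000 + (1-p)*0.000000] = 0.000000; exercise = 0.000000; V(1,0) = max -> 0.000000
  V(1,1) = exp(-r*dt) * [p*0.000000 + (1-p)*1.842882] = 0.961172; exercise = 0.497238; V(1,1) = max -> 0.961172
  V(0,0) = exp(-r*dt) * [p*0.000000 + (1-p)*0.961172] = 0.501309; exercise = 0.000000; V(0,0) = max -> 0.501309

Answer: Price = V(0,0) = 0.5013


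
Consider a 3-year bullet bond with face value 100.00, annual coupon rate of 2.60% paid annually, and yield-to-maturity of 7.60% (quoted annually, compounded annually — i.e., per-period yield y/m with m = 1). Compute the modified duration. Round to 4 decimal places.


Coupon per period c = face * coupon_rate / m = 2.600000
Periods per year m = 1; per-period yield y/m = 0.076000
Number of cashflows N = 3
Cashflows (t years, CF_t, discount factor 1/(1+y/m)^(m*t), PV):
  t = 1.0000: CF_t = 2.600000, DF = 0.929368, PV = 2.416357
  t = 2.0000: CF_t = 2.600000, DF = 0.863725, PV = 2.245685
  t = 3.0000: CF_t = 102.600000, DF = 0.802718, PV = 82.358902
Price P = sum_t PV_t = 87.020943
First compute Macaulay numerator sum_t t * PV_t:
  t * PV_t at t = 1.0000: 2.416357
  t * PV_t at t = 2.0000: 4.491370
  t * PV_t at t = 3.0000: 247.076705
Macaulay duration D = 253.984432 / 87.020943 = 2.918659
Modified duration = D / (1 + y/m) = 2.918659 / (1 + 0.076000) = 2.712508

Answer: Modified duration = 2.7125


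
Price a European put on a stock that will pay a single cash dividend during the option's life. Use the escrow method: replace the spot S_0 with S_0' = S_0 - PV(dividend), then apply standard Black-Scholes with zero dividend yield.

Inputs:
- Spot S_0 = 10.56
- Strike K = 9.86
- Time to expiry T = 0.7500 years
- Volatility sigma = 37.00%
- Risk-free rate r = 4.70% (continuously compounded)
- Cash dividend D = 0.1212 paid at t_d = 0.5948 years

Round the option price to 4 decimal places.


PV(D) = D * exp(-r * t_d) = 0.1212 * 0.97243154 = 0.11785870
S_0' = S_0 - PV(D) = 10.5600 - 0.11785870 = 10.44214130
d1 = (ln(S_0'/K) + (r + sigma^2/2)*T) / (sigma*sqrt(T)) = 0.44924404
d2 = d1 - sigma*sqrt(T) = 0.12881464
exp(-rT) = 0.96536405
N(-d1) = 0.32662781; N(-d2) = 0.44875216
P = K * exp(-rT) * N(-d2) - S_0' * N(-d1) = 9.8600 * 0.96536405 * 0.44875216 - 10.44214130 * 0.32662781 = 0.8607

Answer: Price = 0.8607


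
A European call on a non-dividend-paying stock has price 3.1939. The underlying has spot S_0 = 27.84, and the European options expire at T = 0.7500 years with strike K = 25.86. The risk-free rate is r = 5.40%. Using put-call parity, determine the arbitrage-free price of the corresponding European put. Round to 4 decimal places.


Answer: Put price = 0.1875

Derivation:
Put-call parity: C - P = S_0 * exp(-qT) - K * exp(-rT).
S_0 * exp(-qT) = 27.8400 * 1.00000000 = 27.84000000
K * exp(-rT) = 25.8600 * 0.96030916 = 24.83359499
P = C - S*exp(-qT) + K*exp(-rT)
P = 3.1939 - 27.84000000 + 24.83359499 = 0.1875


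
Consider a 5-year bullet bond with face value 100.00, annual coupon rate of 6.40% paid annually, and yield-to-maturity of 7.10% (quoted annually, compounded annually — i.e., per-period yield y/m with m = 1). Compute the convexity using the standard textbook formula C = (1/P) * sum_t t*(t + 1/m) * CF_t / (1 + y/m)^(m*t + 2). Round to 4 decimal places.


Answer: Convexity = 22.1725

Derivation:
Coupon per period c = face * coupon_rate / m = 6.400000
Periods per year m = 1; per-period yield y/m = 0.071000
Number of cashflows N = 5
Cashflows (t years, CF_t, discount factor 1/(1+y/m)^(m*t), PV):
  t = 1.0000: CF_t = 6.400000, DF = 0.933707, PV = 5.975724
  t = 2.0000: CF_t = 6.400000, DF = 0.871808, PV = 5.579574
  t = 3.0000: CF_t = 6.400000, DF = 0.814013, PV = 5.209686
  t = 4.0000: CF_t = 6.400000, DF = 0.760050, PV = 4.864319
  t = 5.0000: CF_t = 106.400000, DF = 0.709664, PV = 75.508227
Price P = sum_t PV_t = 97.137530
Convexity numerator sum_t t*(t + 1/m) * CF_t / (1+y/m)^(m*t + 2):
  t = 1.0000: term = 10.419372
  t = 2.0000: term = 29.185917
  t = 3.0000: term = 54.502179
  t = 4.0000: term = 84.815093
  t = 5.0000: term = 1974.861243
Convexity = (1/P) * sum = 2153.783805 / 97.137530 = 22.172520


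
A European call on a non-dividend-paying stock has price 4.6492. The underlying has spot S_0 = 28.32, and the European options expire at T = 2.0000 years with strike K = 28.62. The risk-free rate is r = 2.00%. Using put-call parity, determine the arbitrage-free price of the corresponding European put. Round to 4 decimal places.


Answer: Put price = 3.8270

Derivation:
Put-call parity: C - P = S_0 * exp(-qT) - K * exp(-rT).
S_0 * exp(-qT) = 28.3200 * 1.00000000 = 28.32000000
K * exp(-rT) = 28.6200 * 0.96078944 = 27.49779375
P = C - S*exp(-qT) + K*exp(-rT)
P = 4.6492 - 28.32000000 + 27.49779375 = 3.8270


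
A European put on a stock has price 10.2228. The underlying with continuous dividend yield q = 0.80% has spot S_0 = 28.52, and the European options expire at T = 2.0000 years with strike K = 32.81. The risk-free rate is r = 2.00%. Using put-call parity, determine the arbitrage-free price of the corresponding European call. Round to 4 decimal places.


Answer: Call price = 6.7666

Derivation:
Put-call parity: C - P = S_0 * exp(-qT) - K * exp(-rT).
S_0 * exp(-qT) = 28.5200 * 0.98412732 = 28.06731117
K * exp(-rT) = 32.8100 * 0.96078944 = 31.52350150
C = P + S*exp(-qT) - K*exp(-rT)
C = 10.2228 + 28.06731117 - 31.52350150 = 6.7666


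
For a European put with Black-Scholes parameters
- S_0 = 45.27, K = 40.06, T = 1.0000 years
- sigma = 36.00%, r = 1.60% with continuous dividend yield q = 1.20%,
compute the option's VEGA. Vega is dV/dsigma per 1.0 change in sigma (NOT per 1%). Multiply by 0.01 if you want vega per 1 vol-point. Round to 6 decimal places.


d1 = 0.5307395311; d2 = 0.1707395311
phi(d1) = 0.3465317763; exp(-qT) = 0.9880717129; exp(-rT) = 0.9841273201
Vega = S * exp(-qT) * phi(d1) * sqrt(T) = 45.2700 * 0.9880717129 * 0.3465317763 * 1.0000000000 = 15.500369

Answer: Vega = 15.500369


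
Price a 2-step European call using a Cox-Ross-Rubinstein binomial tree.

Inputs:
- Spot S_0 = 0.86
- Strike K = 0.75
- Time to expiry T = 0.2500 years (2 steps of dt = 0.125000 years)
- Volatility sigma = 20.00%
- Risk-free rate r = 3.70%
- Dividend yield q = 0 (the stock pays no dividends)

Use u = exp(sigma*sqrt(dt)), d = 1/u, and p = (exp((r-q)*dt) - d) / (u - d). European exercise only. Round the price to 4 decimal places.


Answer: Price = V(0,0) = 0.1177

Derivation:
dt = T/N = 0.125000
u = exp(sigma*sqrt(dt)) = 1.073271; d = 1/u = 0.931731
p = (exp((r-q)*dt) - d) / (u - d) = 0.515082
Discount per step: exp(-r*dt) = 0.995386
Stock lattice S(k, i) with i counting down-moves:
  k=0: S(0,0) = 0.8600
  k=1: S(1,0) = 0.9230; S(1,1) = 0.8013
  k=2: S(2,0) = 0.9906; S(2,1) = 0.8600; S(2,2) = 0.7466
Terminal payoffs V(N, i) = max(S_T - K, 0):
  V(2,0) = 0.240643; V(2,1) = 0.110000; V(2,2) = 0.000000
Backward induction: V(k, i) = exp(-r*dt) * [p * V(k+1, i) + (1-p) * V(k+1, i+1)].
  V(1,0) = exp(-r*dt) * [p*0.240643 + (1-p)*0.110000] = 0.176474
  V(1,1) = exp(-r*dt) * [p*0.110000 + (1-p)*0.000000] = 0.056398
  V(0,0) = exp(-r*dt) * [p*0.176474 + (1-p)*0.056398] = 0.117701
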